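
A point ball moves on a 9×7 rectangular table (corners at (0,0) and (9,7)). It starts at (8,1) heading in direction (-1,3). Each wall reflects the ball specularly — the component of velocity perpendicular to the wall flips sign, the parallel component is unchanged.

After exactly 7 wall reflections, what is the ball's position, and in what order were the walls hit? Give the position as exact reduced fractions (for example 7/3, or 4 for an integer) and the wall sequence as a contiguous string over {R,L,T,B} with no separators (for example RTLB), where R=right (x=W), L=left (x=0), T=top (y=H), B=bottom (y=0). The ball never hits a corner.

Final position: (17/3,0)
Wall sequence: TBTLBTB

1. t=2 → T at (6,7); v=(-1,-3)
2. t=7/3 → B at (11/3,0); v=(-1,3)
3. t=7/3 → T at (4/3,7); v=(-1,-3)
4. t=4/3 → L at (0,3); v=(1,-3)
5. t=1 → B at (1,0); v=(1,3)
6. t=7/3 → T at (10/3,7); v=(1,-3)
7. t=7/3 → B at (17/3,0); v=(1,3)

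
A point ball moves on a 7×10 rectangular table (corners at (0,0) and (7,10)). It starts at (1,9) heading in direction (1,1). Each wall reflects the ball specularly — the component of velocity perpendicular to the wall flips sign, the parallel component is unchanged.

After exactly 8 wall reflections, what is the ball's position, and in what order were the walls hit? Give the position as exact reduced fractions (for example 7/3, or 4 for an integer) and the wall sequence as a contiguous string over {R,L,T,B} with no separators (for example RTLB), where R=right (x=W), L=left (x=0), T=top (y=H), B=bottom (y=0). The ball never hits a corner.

Final position: (4,0)
Wall sequence: TRBLRTLB

1. t=1 → T at (2,10); v=(1,-1)
2. t=5 → R at (7,5); v=(-1,-1)
3. t=5 → B at (2,0); v=(-1,1)
4. t=2 → L at (0,2); v=(1,1)
5. t=7 → R at (7,9); v=(-1,1)
6. t=1 → T at (6,10); v=(-1,-1)
7. t=6 → L at (0,4); v=(1,-1)
8. t=4 → B at (4,0); v=(1,1)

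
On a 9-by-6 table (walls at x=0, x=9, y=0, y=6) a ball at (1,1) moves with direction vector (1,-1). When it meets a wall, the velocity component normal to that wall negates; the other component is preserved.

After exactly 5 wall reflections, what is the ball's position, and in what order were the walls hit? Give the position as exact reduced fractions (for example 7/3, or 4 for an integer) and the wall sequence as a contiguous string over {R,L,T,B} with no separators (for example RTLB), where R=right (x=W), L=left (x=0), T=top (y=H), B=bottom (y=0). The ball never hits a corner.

1. t=1 → B at (2,0); v=(1,1)
2. t=6 → T at (8,6); v=(1,-1)
3. t=1 → R at (9,5); v=(-1,-1)
4. t=5 → B at (4,0); v=(-1,1)
5. t=4 → L at (0,4); v=(1,1)

Final position: (0,4)
Wall sequence: BTRBL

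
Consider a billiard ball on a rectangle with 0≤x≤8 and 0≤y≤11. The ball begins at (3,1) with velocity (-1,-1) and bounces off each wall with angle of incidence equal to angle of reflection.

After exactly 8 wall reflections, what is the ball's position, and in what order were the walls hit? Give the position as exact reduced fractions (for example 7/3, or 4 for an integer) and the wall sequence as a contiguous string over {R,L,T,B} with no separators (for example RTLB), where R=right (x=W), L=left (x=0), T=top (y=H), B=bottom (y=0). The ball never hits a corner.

Final position: (1,11)
Wall sequence: BLRTLBRT

1. t=1 → B at (2,0); v=(-1,1)
2. t=2 → L at (0,2); v=(1,1)
3. t=8 → R at (8,10); v=(-1,1)
4. t=1 → T at (7,11); v=(-1,-1)
5. t=7 → L at (0,4); v=(1,-1)
6. t=4 → B at (4,0); v=(1,1)
7. t=4 → R at (8,4); v=(-1,1)
8. t=7 → T at (1,11); v=(-1,-1)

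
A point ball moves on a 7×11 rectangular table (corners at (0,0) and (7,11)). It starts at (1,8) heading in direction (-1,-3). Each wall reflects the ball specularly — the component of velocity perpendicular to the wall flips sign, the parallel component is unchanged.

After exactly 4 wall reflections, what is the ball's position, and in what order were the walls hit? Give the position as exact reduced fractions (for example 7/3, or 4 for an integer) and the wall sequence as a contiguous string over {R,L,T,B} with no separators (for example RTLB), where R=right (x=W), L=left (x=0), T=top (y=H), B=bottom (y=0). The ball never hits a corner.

Final position: (7,6)
Wall sequence: LBTR

1. t=1 → L at (0,5); v=(1,-3)
2. t=5/3 → B at (5/3,0); v=(1,3)
3. t=11/3 → T at (16/3,11); v=(1,-3)
4. t=5/3 → R at (7,6); v=(-1,-3)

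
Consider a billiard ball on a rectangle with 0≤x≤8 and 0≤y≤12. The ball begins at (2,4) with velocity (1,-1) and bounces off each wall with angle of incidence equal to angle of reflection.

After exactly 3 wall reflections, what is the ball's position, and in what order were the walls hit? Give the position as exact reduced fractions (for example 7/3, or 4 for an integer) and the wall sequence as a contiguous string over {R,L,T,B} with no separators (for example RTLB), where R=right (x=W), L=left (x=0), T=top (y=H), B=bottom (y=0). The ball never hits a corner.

Final position: (0,10)
Wall sequence: BRL

1. t=4 → B at (6,0); v=(1,1)
2. t=2 → R at (8,2); v=(-1,1)
3. t=8 → L at (0,10); v=(1,1)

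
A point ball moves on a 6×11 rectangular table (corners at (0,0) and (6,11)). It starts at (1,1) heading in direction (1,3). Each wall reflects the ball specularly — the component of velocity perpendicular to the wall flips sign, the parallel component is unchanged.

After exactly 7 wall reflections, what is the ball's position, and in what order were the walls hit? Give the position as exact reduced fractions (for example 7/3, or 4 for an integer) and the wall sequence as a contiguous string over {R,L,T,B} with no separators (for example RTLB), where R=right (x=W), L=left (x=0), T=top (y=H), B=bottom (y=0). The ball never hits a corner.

Final position: (6,8)
Wall sequence: TRBTLBR

1. t=10/3 → T at (13/3,11); v=(1,-3)
2. t=5/3 → R at (6,6); v=(-1,-3)
3. t=2 → B at (4,0); v=(-1,3)
4. t=11/3 → T at (1/3,11); v=(-1,-3)
5. t=1/3 → L at (0,10); v=(1,-3)
6. t=10/3 → B at (10/3,0); v=(1,3)
7. t=8/3 → R at (6,8); v=(-1,3)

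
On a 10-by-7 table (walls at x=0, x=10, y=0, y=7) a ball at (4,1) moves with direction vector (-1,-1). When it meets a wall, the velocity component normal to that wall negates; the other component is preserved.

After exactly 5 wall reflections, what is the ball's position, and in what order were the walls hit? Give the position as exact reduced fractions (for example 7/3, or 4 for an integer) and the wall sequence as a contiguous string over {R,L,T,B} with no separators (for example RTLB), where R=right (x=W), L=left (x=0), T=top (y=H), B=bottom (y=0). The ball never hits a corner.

Final position: (9,0)
Wall sequence: BLTRB

1. t=1 → B at (3,0); v=(-1,1)
2. t=3 → L at (0,3); v=(1,1)
3. t=4 → T at (4,7); v=(1,-1)
4. t=6 → R at (10,1); v=(-1,-1)
5. t=1 → B at (9,0); v=(-1,1)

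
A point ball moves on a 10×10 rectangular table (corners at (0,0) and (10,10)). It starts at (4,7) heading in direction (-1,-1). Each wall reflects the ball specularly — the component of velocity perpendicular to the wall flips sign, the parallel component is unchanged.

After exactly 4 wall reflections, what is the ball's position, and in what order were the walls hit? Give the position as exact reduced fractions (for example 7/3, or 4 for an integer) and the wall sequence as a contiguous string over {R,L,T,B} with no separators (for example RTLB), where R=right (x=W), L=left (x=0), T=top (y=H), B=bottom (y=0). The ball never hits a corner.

1. t=4 → L at (0,3); v=(1,-1)
2. t=3 → B at (3,0); v=(1,1)
3. t=7 → R at (10,7); v=(-1,1)
4. t=3 → T at (7,10); v=(-1,-1)

Final position: (7,10)
Wall sequence: LBRT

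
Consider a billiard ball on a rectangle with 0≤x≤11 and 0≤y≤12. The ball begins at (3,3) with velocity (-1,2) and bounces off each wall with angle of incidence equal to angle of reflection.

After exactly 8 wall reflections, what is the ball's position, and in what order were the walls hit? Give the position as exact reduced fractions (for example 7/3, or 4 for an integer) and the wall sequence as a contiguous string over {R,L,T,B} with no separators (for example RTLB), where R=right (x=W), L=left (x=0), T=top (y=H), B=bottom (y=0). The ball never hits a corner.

1. t=3 → L at (0,9); v=(1,2)
2. t=3/2 → T at (3/2,12); v=(1,-2)
3. t=6 → B at (15/2,0); v=(1,2)
4. t=7/2 → R at (11,7); v=(-1,2)
5. t=5/2 → T at (17/2,12); v=(-1,-2)
6. t=6 → B at (5/2,0); v=(-1,2)
7. t=5/2 → L at (0,5); v=(1,2)
8. t=7/2 → T at (7/2,12); v=(1,-2)

Final position: (7/2,12)
Wall sequence: LTBRTBLT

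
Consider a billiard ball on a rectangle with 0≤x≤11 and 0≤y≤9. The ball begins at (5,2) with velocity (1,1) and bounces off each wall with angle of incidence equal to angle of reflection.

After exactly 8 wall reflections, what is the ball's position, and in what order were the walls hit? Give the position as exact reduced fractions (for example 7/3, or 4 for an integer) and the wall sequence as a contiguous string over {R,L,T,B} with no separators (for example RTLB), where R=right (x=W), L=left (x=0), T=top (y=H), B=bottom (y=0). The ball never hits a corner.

1. t=6 → R at (11,8); v=(-1,1)
2. t=1 → T at (10,9); v=(-1,-1)
3. t=9 → B at (1,0); v=(-1,1)
4. t=1 → L at (0,1); v=(1,1)
5. t=8 → T at (8,9); v=(1,-1)
6. t=3 → R at (11,6); v=(-1,-1)
7. t=6 → B at (5,0); v=(-1,1)
8. t=5 → L at (0,5); v=(1,1)

Final position: (0,5)
Wall sequence: RTBLTRBL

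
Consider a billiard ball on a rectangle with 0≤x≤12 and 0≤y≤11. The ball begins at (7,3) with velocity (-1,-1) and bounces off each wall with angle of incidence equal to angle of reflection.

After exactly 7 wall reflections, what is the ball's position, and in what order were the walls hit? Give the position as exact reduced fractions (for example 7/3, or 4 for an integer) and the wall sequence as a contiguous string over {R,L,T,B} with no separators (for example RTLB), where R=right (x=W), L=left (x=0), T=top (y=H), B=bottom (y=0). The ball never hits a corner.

1. t=3 → B at (4,0); v=(-1,1)
2. t=4 → L at (0,4); v=(1,1)
3. t=7 → T at (7,11); v=(1,-1)
4. t=5 → R at (12,6); v=(-1,-1)
5. t=6 → B at (6,0); v=(-1,1)
6. t=6 → L at (0,6); v=(1,1)
7. t=5 → T at (5,11); v=(1,-1)

Final position: (5,11)
Wall sequence: BLTRBLT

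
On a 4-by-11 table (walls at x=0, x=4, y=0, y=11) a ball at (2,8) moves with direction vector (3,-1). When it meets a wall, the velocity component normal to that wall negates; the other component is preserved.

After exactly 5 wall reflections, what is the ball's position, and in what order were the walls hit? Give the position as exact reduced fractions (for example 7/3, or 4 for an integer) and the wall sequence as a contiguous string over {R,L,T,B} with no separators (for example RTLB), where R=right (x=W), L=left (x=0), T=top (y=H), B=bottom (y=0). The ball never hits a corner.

Final position: (4,2)
Wall sequence: RLRLR

1. t=2/3 → R at (4,22/3); v=(-3,-1)
2. t=4/3 → L at (0,6); v=(3,-1)
3. t=4/3 → R at (4,14/3); v=(-3,-1)
4. t=4/3 → L at (0,10/3); v=(3,-1)
5. t=4/3 → R at (4,2); v=(-3,-1)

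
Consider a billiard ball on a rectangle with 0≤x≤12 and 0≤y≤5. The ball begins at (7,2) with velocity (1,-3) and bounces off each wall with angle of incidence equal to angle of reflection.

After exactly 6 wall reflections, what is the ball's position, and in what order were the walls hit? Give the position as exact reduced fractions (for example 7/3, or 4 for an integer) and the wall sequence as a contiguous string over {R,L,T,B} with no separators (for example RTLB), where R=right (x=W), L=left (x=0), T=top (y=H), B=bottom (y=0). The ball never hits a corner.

1. t=2/3 → B at (23/3,0); v=(1,3)
2. t=5/3 → T at (28/3,5); v=(1,-3)
3. t=5/3 → B at (11,0); v=(1,3)
4. t=1 → R at (12,3); v=(-1,3)
5. t=2/3 → T at (34/3,5); v=(-1,-3)
6. t=5/3 → B at (29/3,0); v=(-1,3)

Final position: (29/3,0)
Wall sequence: BTBRTB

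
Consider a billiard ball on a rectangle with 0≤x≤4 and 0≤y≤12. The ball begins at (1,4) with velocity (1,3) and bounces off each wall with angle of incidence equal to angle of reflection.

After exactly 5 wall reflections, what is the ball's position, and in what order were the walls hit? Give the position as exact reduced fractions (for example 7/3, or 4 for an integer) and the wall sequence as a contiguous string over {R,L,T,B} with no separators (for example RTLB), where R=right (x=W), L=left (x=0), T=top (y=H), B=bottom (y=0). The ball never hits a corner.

1. t=8/3 → T at (11/3,12); v=(1,-3)
2. t=1/3 → R at (4,11); v=(-1,-3)
3. t=11/3 → B at (1/3,0); v=(-1,3)
4. t=1/3 → L at (0,1); v=(1,3)
5. t=11/3 → T at (11/3,12); v=(1,-3)

Final position: (11/3,12)
Wall sequence: TRBLT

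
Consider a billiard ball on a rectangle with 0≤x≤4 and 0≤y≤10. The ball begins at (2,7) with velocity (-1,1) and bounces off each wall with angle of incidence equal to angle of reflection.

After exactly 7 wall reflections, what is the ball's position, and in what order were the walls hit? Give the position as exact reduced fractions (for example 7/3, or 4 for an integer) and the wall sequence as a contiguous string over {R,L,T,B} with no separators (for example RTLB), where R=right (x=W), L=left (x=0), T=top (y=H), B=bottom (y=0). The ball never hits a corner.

1. t=2 → L at (0,9); v=(1,1)
2. t=1 → T at (1,10); v=(1,-1)
3. t=3 → R at (4,7); v=(-1,-1)
4. t=4 → L at (0,3); v=(1,-1)
5. t=3 → B at (3,0); v=(1,1)
6. t=1 → R at (4,1); v=(-1,1)
7. t=4 → L at (0,5); v=(1,1)

Final position: (0,5)
Wall sequence: LTRLBRL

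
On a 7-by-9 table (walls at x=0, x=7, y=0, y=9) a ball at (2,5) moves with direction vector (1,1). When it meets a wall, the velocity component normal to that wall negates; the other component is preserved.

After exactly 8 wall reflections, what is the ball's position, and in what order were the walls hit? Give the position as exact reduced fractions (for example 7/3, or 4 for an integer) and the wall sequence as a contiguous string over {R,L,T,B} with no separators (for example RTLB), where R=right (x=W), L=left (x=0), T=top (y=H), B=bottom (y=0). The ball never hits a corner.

1. t=4 → T at (6,9); v=(1,-1)
2. t=1 → R at (7,8); v=(-1,-1)
3. t=7 → L at (0,1); v=(1,-1)
4. t=1 → B at (1,0); v=(1,1)
5. t=6 → R at (7,6); v=(-1,1)
6. t=3 → T at (4,9); v=(-1,-1)
7. t=4 → L at (0,5); v=(1,-1)
8. t=5 → B at (5,0); v=(1,1)

Final position: (5,0)
Wall sequence: TRLBRTLB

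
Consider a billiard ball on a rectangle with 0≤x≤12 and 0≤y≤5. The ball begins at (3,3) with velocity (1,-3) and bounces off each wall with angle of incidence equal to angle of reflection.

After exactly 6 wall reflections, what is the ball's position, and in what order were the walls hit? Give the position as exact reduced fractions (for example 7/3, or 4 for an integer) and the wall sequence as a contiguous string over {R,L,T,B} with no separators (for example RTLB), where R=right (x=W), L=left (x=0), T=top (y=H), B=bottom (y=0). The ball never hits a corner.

Final position: (12,4)
Wall sequence: BTBTBR

1. t=1 → B at (4,0); v=(1,3)
2. t=5/3 → T at (17/3,5); v=(1,-3)
3. t=5/3 → B at (22/3,0); v=(1,3)
4. t=5/3 → T at (9,5); v=(1,-3)
5. t=5/3 → B at (32/3,0); v=(1,3)
6. t=4/3 → R at (12,4); v=(-1,3)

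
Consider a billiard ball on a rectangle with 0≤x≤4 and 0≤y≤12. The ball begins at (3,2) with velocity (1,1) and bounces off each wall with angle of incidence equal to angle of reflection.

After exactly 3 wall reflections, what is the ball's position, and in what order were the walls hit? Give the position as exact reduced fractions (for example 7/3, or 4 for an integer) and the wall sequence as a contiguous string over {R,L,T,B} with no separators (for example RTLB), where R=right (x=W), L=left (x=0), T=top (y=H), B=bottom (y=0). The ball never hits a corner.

Final position: (4,11)
Wall sequence: RLR

1. t=1 → R at (4,3); v=(-1,1)
2. t=4 → L at (0,7); v=(1,1)
3. t=4 → R at (4,11); v=(-1,1)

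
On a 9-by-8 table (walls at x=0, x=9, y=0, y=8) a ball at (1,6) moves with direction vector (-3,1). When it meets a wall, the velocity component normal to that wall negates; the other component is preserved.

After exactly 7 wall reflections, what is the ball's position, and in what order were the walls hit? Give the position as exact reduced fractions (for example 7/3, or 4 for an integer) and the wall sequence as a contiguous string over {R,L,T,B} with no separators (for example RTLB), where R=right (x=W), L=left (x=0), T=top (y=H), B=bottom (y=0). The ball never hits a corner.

1. t=1/3 → L at (0,19/3); v=(3,1)
2. t=5/3 → T at (5,8); v=(3,-1)
3. t=4/3 → R at (9,20/3); v=(-3,-1)
4. t=3 → L at (0,11/3); v=(3,-1)
5. t=3 → R at (9,2/3); v=(-3,-1)
6. t=2/3 → B at (7,0); v=(-3,1)
7. t=7/3 → L at (0,7/3); v=(3,1)

Final position: (0,7/3)
Wall sequence: LTRLRBL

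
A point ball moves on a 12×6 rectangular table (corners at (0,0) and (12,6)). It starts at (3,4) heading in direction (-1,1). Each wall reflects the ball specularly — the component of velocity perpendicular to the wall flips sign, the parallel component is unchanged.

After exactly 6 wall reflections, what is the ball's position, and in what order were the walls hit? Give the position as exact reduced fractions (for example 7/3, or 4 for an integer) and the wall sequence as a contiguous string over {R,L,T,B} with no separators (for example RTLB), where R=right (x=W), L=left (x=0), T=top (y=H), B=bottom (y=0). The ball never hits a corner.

Final position: (7,0)
Wall sequence: TLBTRB

1. t=2 → T at (1,6); v=(-1,-1)
2. t=1 → L at (0,5); v=(1,-1)
3. t=5 → B at (5,0); v=(1,1)
4. t=6 → T at (11,6); v=(1,-1)
5. t=1 → R at (12,5); v=(-1,-1)
6. t=5 → B at (7,0); v=(-1,1)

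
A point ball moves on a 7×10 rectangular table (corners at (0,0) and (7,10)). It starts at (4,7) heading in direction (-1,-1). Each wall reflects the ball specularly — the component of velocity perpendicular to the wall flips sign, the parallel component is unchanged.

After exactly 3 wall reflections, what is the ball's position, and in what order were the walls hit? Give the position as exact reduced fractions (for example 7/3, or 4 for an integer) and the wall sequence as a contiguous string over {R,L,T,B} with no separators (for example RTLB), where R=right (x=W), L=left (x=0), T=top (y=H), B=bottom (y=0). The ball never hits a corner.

1. t=4 → L at (0,3); v=(1,-1)
2. t=3 → B at (3,0); v=(1,1)
3. t=4 → R at (7,4); v=(-1,1)

Final position: (7,4)
Wall sequence: LBR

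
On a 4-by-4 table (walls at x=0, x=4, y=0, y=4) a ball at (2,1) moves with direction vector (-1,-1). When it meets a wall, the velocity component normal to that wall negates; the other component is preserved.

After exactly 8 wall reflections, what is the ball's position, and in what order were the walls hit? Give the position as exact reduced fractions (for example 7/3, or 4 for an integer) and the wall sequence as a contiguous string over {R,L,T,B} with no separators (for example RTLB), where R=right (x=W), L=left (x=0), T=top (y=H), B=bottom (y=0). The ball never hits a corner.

1. t=1 → B at (1,0); v=(-1,1)
2. t=1 → L at (0,1); v=(1,1)
3. t=3 → T at (3,4); v=(1,-1)
4. t=1 → R at (4,3); v=(-1,-1)
5. t=3 → B at (1,0); v=(-1,1)
6. t=1 → L at (0,1); v=(1,1)
7. t=3 → T at (3,4); v=(1,-1)
8. t=1 → R at (4,3); v=(-1,-1)

Final position: (4,3)
Wall sequence: BLTRBLTR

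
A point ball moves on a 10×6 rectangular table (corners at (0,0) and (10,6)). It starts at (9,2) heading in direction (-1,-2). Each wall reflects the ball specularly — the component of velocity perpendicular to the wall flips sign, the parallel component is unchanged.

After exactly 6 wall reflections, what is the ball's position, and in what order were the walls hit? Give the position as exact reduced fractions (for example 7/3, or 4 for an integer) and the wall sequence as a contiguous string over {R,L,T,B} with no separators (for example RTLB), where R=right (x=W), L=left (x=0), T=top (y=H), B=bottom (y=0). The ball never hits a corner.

1. t=1 → B at (8,0); v=(-1,2)
2. t=3 → T at (5,6); v=(-1,-2)
3. t=3 → B at (2,0); v=(-1,2)
4. t=2 → L at (0,4); v=(1,2)
5. t=1 → T at (1,6); v=(1,-2)
6. t=3 → B at (4,0); v=(1,2)

Final position: (4,0)
Wall sequence: BTBLTB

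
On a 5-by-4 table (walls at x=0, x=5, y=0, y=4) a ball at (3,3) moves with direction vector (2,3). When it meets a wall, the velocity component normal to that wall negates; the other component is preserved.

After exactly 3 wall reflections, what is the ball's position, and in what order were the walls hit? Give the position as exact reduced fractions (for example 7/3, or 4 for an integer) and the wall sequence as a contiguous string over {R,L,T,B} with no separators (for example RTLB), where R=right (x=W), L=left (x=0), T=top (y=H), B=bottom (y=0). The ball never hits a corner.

1. t=1/3 → T at (11/3,4); v=(2,-3)
2. t=2/3 → R at (5,2); v=(-2,-3)
3. t=2/3 → B at (11/3,0); v=(-2,3)

Final position: (11/3,0)
Wall sequence: TRB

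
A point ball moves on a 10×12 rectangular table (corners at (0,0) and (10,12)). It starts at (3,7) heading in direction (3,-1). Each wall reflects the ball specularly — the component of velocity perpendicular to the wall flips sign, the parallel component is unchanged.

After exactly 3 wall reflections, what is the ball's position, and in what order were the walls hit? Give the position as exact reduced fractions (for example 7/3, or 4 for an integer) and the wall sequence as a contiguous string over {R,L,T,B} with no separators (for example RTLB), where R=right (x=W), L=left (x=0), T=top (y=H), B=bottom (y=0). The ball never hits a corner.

1. t=7/3 → R at (10,14/3); v=(-3,-1)
2. t=10/3 → L at (0,4/3); v=(3,-1)
3. t=4/3 → B at (4,0); v=(3,1)

Final position: (4,0)
Wall sequence: RLB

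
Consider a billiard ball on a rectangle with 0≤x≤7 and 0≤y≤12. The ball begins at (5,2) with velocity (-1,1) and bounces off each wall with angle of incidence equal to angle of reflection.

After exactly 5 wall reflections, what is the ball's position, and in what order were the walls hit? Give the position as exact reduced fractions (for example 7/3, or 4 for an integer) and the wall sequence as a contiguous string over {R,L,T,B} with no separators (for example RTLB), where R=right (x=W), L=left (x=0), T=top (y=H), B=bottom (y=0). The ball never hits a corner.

Final position: (3,0)
Wall sequence: LTRLB

1. t=5 → L at (0,7); v=(1,1)
2. t=5 → T at (5,12); v=(1,-1)
3. t=2 → R at (7,10); v=(-1,-1)
4. t=7 → L at (0,3); v=(1,-1)
5. t=3 → B at (3,0); v=(1,1)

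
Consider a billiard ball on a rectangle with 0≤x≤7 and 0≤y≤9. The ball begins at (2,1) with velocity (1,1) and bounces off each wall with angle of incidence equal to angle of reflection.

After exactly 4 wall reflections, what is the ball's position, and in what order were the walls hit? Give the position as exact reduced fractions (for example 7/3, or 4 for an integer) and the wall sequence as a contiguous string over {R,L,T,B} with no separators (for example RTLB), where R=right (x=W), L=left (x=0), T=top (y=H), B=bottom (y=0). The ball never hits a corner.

1. t=5 → R at (7,6); v=(-1,1)
2. t=3 → T at (4,9); v=(-1,-1)
3. t=4 → L at (0,5); v=(1,-1)
4. t=5 → B at (5,0); v=(1,1)

Final position: (5,0)
Wall sequence: RTLB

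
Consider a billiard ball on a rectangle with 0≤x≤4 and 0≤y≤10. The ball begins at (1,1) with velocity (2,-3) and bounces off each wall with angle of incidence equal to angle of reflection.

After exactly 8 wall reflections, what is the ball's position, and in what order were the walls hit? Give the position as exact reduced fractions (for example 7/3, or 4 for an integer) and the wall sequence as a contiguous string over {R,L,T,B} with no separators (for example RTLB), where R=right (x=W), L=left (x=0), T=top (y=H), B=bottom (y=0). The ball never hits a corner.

Final position: (4,15/2)
Wall sequence: BRLTRBLR

1. t=1/3 → B at (5/3,0); v=(2,3)
2. t=7/6 → R at (4,7/2); v=(-2,3)
3. t=2 → L at (0,19/2); v=(2,3)
4. t=1/6 → T at (1/3,10); v=(2,-3)
5. t=11/6 → R at (4,9/2); v=(-2,-3)
6. t=3/2 → B at (1,0); v=(-2,3)
7. t=1/2 → L at (0,3/2); v=(2,3)
8. t=2 → R at (4,15/2); v=(-2,3)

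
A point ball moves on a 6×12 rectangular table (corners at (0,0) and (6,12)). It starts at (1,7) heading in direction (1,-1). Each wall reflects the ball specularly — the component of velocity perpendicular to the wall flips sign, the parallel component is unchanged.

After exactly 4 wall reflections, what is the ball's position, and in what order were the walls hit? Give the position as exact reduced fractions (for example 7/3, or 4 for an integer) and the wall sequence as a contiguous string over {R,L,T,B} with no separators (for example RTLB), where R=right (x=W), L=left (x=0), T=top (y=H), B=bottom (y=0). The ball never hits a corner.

Final position: (6,10)
Wall sequence: RBLR

1. t=5 → R at (6,2); v=(-1,-1)
2. t=2 → B at (4,0); v=(-1,1)
3. t=4 → L at (0,4); v=(1,1)
4. t=6 → R at (6,10); v=(-1,1)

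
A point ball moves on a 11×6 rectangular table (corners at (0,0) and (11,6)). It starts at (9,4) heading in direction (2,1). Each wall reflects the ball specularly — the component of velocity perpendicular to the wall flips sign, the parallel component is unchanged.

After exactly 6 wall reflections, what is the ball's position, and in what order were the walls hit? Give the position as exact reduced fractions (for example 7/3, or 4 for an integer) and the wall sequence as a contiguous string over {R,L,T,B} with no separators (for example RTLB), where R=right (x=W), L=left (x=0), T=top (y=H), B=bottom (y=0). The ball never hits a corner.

1. t=1 → R at (11,5); v=(-2,1)
2. t=1 → T at (9,6); v=(-2,-1)
3. t=9/2 → L at (0,3/2); v=(2,-1)
4. t=3/2 → B at (3,0); v=(2,1)
5. t=4 → R at (11,4); v=(-2,1)
6. t=2 → T at (7,6); v=(-2,-1)

Final position: (7,6)
Wall sequence: RTLBRT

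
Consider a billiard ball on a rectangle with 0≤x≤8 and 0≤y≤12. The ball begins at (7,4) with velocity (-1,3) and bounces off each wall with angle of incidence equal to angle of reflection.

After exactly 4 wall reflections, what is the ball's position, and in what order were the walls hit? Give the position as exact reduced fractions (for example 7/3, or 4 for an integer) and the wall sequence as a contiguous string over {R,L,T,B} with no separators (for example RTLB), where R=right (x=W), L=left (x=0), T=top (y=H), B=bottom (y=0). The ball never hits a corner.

Final position: (11/3,12)
Wall sequence: TBLT

1. t=8/3 → T at (13/3,12); v=(-1,-3)
2. t=4 → B at (1/3,0); v=(-1,3)
3. t=1/3 → L at (0,1); v=(1,3)
4. t=11/3 → T at (11/3,12); v=(1,-3)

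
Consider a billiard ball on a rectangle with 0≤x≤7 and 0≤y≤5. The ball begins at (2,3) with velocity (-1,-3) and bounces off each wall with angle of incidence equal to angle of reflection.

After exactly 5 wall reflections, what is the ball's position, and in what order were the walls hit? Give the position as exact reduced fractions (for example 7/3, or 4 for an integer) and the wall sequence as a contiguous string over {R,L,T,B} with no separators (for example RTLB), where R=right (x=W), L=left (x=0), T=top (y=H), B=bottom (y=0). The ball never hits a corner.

Final position: (4,5)
Wall sequence: BLTBT

1. t=1 → B at (1,0); v=(-1,3)
2. t=1 → L at (0,3); v=(1,3)
3. t=2/3 → T at (2/3,5); v=(1,-3)
4. t=5/3 → B at (7/3,0); v=(1,3)
5. t=5/3 → T at (4,5); v=(1,-3)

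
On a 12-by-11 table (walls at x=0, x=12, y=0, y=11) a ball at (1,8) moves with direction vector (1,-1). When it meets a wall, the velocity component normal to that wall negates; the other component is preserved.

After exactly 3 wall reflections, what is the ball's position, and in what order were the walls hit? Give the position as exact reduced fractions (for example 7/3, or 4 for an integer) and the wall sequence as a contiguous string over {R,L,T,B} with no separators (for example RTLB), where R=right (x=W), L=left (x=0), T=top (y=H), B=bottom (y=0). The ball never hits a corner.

Final position: (4,11)
Wall sequence: BRT

1. t=8 → B at (9,0); v=(1,1)
2. t=3 → R at (12,3); v=(-1,1)
3. t=8 → T at (4,11); v=(-1,-1)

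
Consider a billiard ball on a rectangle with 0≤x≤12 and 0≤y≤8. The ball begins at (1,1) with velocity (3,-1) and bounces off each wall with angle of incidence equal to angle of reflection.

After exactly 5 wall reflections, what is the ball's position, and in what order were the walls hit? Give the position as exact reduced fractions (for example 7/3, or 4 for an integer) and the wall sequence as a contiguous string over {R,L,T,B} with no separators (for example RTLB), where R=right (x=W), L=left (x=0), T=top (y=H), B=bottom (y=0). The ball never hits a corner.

Final position: (12,16/3)
Wall sequence: BRLTR

1. t=1 → B at (4,0); v=(3,1)
2. t=8/3 → R at (12,8/3); v=(-3,1)
3. t=4 → L at (0,20/3); v=(3,1)
4. t=4/3 → T at (4,8); v=(3,-1)
5. t=8/3 → R at (12,16/3); v=(-3,-1)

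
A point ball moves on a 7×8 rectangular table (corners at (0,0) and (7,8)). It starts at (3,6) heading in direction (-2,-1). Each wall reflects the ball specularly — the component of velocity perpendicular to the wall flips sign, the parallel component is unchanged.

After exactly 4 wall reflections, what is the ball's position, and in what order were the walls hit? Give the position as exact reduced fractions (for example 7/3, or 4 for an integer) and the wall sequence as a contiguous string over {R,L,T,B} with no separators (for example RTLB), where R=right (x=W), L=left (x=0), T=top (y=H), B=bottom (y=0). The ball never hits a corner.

1. t=3/2 → L at (0,9/2); v=(2,-1)
2. t=7/2 → R at (7,1); v=(-2,-1)
3. t=1 → B at (5,0); v=(-2,1)
4. t=5/2 → L at (0,5/2); v=(2,1)

Final position: (0,5/2)
Wall sequence: LRBL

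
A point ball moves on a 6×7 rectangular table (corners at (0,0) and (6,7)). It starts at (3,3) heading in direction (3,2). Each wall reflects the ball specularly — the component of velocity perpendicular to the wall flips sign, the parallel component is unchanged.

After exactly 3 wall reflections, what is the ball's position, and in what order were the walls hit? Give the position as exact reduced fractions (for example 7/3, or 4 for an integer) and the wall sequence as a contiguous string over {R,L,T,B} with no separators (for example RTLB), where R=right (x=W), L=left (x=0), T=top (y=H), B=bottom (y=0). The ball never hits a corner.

Final position: (0,5)
Wall sequence: RTL

1. t=1 → R at (6,5); v=(-3,2)
2. t=1 → T at (3,7); v=(-3,-2)
3. t=1 → L at (0,5); v=(3,-2)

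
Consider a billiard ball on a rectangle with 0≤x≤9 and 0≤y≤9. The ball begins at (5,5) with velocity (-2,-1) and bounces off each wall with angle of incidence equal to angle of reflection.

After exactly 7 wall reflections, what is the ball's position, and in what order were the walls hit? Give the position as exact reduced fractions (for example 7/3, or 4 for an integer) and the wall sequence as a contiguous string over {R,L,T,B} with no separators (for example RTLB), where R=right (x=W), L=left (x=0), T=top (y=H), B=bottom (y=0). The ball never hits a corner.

Final position: (0,5/2)
Wall sequence: LBRLTRL

1. t=5/2 → L at (0,5/2); v=(2,-1)
2. t=5/2 → B at (5,0); v=(2,1)
3. t=2 → R at (9,2); v=(-2,1)
4. t=9/2 → L at (0,13/2); v=(2,1)
5. t=5/2 → T at (5,9); v=(2,-1)
6. t=2 → R at (9,7); v=(-2,-1)
7. t=9/2 → L at (0,5/2); v=(2,-1)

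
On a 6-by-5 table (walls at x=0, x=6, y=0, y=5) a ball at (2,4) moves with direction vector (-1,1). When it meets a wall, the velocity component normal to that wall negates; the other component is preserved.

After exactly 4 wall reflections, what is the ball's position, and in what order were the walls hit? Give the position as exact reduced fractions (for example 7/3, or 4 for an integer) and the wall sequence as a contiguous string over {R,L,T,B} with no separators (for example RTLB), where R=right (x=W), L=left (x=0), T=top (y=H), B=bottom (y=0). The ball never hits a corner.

Final position: (6,2)
Wall sequence: TLBR

1. t=1 → T at (1,5); v=(-1,-1)
2. t=1 → L at (0,4); v=(1,-1)
3. t=4 → B at (4,0); v=(1,1)
4. t=2 → R at (6,2); v=(-1,1)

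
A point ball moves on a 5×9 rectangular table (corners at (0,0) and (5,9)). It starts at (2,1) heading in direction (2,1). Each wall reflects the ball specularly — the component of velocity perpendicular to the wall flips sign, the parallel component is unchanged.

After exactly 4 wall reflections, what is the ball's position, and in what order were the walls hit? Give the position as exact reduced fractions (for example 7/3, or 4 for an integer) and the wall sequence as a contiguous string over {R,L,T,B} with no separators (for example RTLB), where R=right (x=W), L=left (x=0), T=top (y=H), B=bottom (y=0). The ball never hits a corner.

Final position: (2,9)
Wall sequence: RLRT

1. t=3/2 → R at (5,5/2); v=(-2,1)
2. t=5/2 → L at (0,5); v=(2,1)
3. t=5/2 → R at (5,15/2); v=(-2,1)
4. t=3/2 → T at (2,9); v=(-2,-1)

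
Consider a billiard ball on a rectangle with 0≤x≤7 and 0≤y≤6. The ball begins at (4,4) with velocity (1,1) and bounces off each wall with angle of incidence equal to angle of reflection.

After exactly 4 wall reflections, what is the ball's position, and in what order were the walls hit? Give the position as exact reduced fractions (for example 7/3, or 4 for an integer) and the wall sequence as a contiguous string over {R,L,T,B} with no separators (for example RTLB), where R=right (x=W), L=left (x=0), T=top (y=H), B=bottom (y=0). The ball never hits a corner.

1. t=2 → T at (6,6); v=(1,-1)
2. t=1 → R at (7,5); v=(-1,-1)
3. t=5 → B at (2,0); v=(-1,1)
4. t=2 → L at (0,2); v=(1,1)

Final position: (0,2)
Wall sequence: TRBL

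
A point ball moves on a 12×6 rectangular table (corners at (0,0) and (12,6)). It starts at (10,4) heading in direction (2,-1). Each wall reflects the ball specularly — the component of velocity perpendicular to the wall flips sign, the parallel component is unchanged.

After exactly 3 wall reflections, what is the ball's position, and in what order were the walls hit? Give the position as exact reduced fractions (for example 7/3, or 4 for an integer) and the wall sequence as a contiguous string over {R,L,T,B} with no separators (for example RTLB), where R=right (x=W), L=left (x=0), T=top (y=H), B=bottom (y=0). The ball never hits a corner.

1. t=1 → R at (12,3); v=(-2,-1)
2. t=3 → B at (6,0); v=(-2,1)
3. t=3 → L at (0,3); v=(2,1)

Final position: (0,3)
Wall sequence: RBL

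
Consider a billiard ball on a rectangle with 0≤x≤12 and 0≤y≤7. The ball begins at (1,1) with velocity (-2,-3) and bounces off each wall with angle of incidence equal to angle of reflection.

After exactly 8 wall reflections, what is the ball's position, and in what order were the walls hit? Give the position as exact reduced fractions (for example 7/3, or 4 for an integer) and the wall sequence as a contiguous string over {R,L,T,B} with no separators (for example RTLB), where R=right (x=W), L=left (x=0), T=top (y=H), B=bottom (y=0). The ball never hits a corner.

1. t=1/3 → B at (1/3,0); v=(-2,3)
2. t=1/6 → L at (0,1/2); v=(2,3)
3. t=13/6 → T at (13/3,7); v=(2,-3)
4. t=7/3 → B at (9,0); v=(2,3)
5. t=3/2 → R at (12,9/2); v=(-2,3)
6. t=5/6 → T at (31/3,7); v=(-2,-3)
7. t=7/3 → B at (17/3,0); v=(-2,3)
8. t=7/3 → T at (1,7); v=(-2,-3)

Final position: (1,7)
Wall sequence: BLTBRTBT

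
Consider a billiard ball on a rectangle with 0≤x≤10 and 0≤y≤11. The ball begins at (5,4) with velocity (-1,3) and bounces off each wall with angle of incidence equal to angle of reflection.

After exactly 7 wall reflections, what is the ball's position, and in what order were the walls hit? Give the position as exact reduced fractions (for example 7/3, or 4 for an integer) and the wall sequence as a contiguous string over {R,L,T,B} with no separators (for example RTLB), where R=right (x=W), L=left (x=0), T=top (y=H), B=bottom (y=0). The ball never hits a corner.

Final position: (8,11)
Wall sequence: TLBTBRT

1. t=7/3 → T at (8/3,11); v=(-1,-3)
2. t=8/3 → L at (0,3); v=(1,-3)
3. t=1 → B at (1,0); v=(1,3)
4. t=11/3 → T at (14/3,11); v=(1,-3)
5. t=11/3 → B at (25/3,0); v=(1,3)
6. t=5/3 → R at (10,5); v=(-1,3)
7. t=2 → T at (8,11); v=(-1,-3)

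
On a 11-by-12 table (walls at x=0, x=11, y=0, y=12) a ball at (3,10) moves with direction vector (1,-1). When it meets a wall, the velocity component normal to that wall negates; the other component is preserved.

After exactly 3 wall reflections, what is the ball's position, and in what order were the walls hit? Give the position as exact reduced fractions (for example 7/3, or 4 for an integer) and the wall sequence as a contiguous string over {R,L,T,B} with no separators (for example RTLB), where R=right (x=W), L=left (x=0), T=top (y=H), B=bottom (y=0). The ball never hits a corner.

1. t=8 → R at (11,2); v=(-1,-1)
2. t=2 → B at (9,0); v=(-1,1)
3. t=9 → L at (0,9); v=(1,1)

Final position: (0,9)
Wall sequence: RBL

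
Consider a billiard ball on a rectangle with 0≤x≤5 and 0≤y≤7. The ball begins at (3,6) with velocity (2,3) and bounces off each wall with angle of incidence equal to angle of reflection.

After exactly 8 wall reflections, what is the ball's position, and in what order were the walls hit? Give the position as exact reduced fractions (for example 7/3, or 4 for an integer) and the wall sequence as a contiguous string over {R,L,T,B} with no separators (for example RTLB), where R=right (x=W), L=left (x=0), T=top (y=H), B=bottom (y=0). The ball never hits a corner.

1. t=1/3 → T at (11/3,7); v=(2,-3)
2. t=2/3 → R at (5,5); v=(-2,-3)
3. t=5/3 → B at (5/3,0); v=(-2,3)
4. t=5/6 → L at (0,5/2); v=(2,3)
5. t=3/2 → T at (3,7); v=(2,-3)
6. t=1 → R at (5,4); v=(-2,-3)
7. t=4/3 → B at (7/3,0); v=(-2,3)
8. t=7/6 → L at (0,7/2); v=(2,3)

Final position: (0,7/2)
Wall sequence: TRBLTRBL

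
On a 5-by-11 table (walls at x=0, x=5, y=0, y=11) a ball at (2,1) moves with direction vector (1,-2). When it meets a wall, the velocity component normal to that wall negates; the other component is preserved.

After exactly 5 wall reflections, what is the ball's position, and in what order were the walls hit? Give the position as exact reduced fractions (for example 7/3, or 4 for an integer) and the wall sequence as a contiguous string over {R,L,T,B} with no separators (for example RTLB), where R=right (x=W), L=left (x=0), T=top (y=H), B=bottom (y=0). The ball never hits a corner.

1. t=1/2 → B at (5/2,0); v=(1,2)
2. t=5/2 → R at (5,5); v=(-1,2)
3. t=3 → T at (2,11); v=(-1,-2)
4. t=2 → L at (0,7); v=(1,-2)
5. t=7/2 → B at (7/2,0); v=(1,2)

Final position: (7/2,0)
Wall sequence: BRTLB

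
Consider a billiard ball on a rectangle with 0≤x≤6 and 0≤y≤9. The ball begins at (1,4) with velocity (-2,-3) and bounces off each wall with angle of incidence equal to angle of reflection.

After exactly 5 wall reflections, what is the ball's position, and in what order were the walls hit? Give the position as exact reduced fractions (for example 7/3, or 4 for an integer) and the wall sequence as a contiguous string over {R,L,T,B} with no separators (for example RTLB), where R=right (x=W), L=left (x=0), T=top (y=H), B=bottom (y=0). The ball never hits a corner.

1. t=1/2 → L at (0,5/2); v=(2,-3)
2. t=5/6 → B at (5/3,0); v=(2,3)
3. t=13/6 → R at (6,13/2); v=(-2,3)
4. t=5/6 → T at (13/3,9); v=(-2,-3)
5. t=13/6 → L at (0,5/2); v=(2,-3)

Final position: (0,5/2)
Wall sequence: LBRTL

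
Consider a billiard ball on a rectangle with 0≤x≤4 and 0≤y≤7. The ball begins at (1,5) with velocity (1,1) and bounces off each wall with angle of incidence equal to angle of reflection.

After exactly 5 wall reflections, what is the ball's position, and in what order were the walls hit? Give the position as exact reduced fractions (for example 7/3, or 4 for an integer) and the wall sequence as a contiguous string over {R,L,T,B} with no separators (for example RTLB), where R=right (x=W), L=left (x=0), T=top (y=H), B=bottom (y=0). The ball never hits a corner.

1. t=2 → T at (3,7); v=(1,-1)
2. t=1 → R at (4,6); v=(-1,-1)
3. t=4 → L at (0,2); v=(1,-1)
4. t=2 → B at (2,0); v=(1,1)
5. t=2 → R at (4,2); v=(-1,1)

Final position: (4,2)
Wall sequence: TRLBR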